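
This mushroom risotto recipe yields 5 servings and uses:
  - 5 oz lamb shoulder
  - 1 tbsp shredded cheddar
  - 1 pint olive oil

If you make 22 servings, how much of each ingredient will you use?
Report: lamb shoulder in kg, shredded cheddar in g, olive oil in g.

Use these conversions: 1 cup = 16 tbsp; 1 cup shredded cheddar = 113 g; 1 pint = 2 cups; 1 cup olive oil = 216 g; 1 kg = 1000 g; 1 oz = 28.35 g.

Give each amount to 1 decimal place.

Scaling factor: 22/5 = 4.4.
lamb shoulder: 5 oz × 22/5 × 28.35 g/oz ÷ 1000 g/kg ≈ 0.6 kg
shredded cheddar: 1 tbsp × 22/5 ÷ 16 tbsp/cup × 113 g/cup ≈ 31.1 g
olive oil: 1 pint × 22/5 × 2 cup/pint × 216 g/cup = 1900.8 g

lamb shoulder: 0.6 kg; shredded cheddar: 31.1 g; olive oil: 1900.8 g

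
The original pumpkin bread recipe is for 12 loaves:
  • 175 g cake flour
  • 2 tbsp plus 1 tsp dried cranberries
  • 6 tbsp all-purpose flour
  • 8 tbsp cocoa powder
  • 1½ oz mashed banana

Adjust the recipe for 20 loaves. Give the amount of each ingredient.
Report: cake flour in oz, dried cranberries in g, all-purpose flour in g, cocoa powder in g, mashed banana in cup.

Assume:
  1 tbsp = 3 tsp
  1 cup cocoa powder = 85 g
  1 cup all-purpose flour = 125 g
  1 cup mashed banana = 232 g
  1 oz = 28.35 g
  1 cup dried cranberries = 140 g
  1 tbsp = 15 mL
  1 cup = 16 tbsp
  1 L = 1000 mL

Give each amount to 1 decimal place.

cake flour: 10.3 oz; dried cranberries: 34.0 g; all-purpose flour: 78.1 g; cocoa powder: 70.8 g; mashed banana: 0.3 cup

Scaling factor: 20/12 = 5/3.
cake flour: 175 g × 5/3 ÷ 28.35 g/oz ≈ 10.3 oz
dried cranberries: (2 tbsp + 1 tsp = 7/3 tbsp) × 5/3 ÷ 16 tbsp/cup × 140 g/cup ≈ 34.0 g
all-purpose flour: 6 tbsp × 5/3 ÷ 16 tbsp/cup × 125 g/cup ≈ 78.1 g
cocoa powder: 8 tbsp × 5/3 ÷ 16 tbsp/cup × 85 g/cup ≈ 70.8 g
mashed banana: 1.5 oz × 5/3 × 28.35 g/oz ÷ 232 g/cup ≈ 0.3 cup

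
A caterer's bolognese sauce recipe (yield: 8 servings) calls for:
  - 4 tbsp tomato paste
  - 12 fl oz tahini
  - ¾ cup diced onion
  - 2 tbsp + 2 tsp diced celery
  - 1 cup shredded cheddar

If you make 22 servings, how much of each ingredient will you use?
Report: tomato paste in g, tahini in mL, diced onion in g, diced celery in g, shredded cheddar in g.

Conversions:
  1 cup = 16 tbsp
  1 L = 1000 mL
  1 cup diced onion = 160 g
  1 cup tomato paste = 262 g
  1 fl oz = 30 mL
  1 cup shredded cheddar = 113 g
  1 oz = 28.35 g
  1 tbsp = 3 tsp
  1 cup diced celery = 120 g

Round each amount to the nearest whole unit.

tomato paste: 180 g; tahini: 990 mL; diced onion: 330 g; diced celery: 55 g; shredded cheddar: 311 g

Scaling factor: 22/8 = 11/4 = 2.75.
tomato paste: 4 tbsp × 11/4 ÷ 16 tbsp/cup × 262 g/cup ≈ 180 g
tahini: 12 fl oz × 11/4 × 30 mL/fl oz = 990 mL
diced onion: 0.75 cup × 11/4 × 160 g/cup = 330 g
diced celery: (2 tbsp + 2 tsp = 8/3 tbsp) × 11/4 ÷ 16 tbsp/cup × 120 g/cup = 55 g
shredded cheddar: 1 cup × 11/4 × 113 g/cup ≈ 311 g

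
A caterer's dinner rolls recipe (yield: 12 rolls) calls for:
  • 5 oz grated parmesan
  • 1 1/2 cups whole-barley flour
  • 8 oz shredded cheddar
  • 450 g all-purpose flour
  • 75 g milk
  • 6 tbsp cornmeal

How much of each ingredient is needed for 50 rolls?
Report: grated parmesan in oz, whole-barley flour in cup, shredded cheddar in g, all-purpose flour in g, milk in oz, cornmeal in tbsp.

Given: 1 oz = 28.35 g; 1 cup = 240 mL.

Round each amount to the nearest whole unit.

grated parmesan: 21 oz; whole-barley flour: 6 cup; shredded cheddar: 945 g; all-purpose flour: 1875 g; milk: 11 oz; cornmeal: 25 tbsp

Scaling factor: 50/12 = 25/6.
grated parmesan: 5 oz × 25/6 ≈ 21 oz
whole-barley flour: 1.5 cup × 25/6 ≈ 6 cup
shredded cheddar: 8 oz × 25/6 × 28.35 g/oz = 945 g
all-purpose flour: 450 g × 25/6 = 1875 g
milk: 75 g × 25/6 ÷ 28.35 g/oz ≈ 11 oz
cornmeal: 6 tbsp × 25/6 = 25 tbsp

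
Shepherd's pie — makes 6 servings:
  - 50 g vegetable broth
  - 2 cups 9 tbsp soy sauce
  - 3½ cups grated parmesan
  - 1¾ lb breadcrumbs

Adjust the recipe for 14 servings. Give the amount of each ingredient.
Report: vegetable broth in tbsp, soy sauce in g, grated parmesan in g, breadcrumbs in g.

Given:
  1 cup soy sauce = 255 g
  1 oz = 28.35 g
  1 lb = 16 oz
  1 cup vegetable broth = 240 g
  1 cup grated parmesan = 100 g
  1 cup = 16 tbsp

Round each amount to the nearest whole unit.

Scaling factor: 14/6 = 7/3.
vegetable broth: 50 g × 7/3 ÷ 240 g/cup × 16 tbsp/cup ≈ 8 tbsp
soy sauce: (2 cup + 9 tbsp = 2.5625 cup) × 7/3 × 255 g/cup ≈ 1525 g
grated parmesan: 3.5 cup × 7/3 × 100 g/cup ≈ 817 g
breadcrumbs: 1.75 lb × 7/3 × 16 oz/lb × 28.35 g/oz ≈ 1852 g

vegetable broth: 8 tbsp; soy sauce: 1525 g; grated parmesan: 817 g; breadcrumbs: 1852 g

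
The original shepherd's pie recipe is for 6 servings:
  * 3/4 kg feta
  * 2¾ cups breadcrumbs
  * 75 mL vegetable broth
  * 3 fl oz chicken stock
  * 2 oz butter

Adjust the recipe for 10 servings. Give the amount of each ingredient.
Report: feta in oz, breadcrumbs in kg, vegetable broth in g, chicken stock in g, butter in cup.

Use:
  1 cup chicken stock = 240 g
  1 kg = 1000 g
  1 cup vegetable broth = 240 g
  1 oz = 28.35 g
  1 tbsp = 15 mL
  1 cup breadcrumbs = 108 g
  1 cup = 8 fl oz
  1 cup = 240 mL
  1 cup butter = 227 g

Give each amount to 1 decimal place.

Scaling factor: 10/6 = 5/3.
feta: 0.75 kg × 5/3 × 1000 g/kg ÷ 28.35 g/oz ≈ 44.1 oz
breadcrumbs: 2.75 cup × 5/3 × 108 g/cup ÷ 1000 g/kg ≈ 0.5 kg
vegetable broth: 75 mL × 5/3 ÷ 240 mL/cup × 240 g/cup = 125.0 g
chicken stock: 3 fl oz × 5/3 ÷ 8 fl oz/cup × 240 g/cup = 150.0 g
butter: 2 oz × 5/3 × 28.35 g/oz ÷ 227 g/cup ≈ 0.4 cup

feta: 44.1 oz; breadcrumbs: 0.5 kg; vegetable broth: 125.0 g; chicken stock: 150.0 g; butter: 0.4 cup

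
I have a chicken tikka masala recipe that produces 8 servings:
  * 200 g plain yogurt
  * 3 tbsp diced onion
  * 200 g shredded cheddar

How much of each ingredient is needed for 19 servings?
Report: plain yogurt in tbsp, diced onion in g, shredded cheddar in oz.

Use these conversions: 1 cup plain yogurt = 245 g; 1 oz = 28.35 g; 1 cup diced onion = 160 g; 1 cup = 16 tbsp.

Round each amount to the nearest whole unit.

Scaling factor: 19/8 = 2.375.
plain yogurt: 200 g × 19/8 ÷ 245 g/cup × 16 tbsp/cup ≈ 31 tbsp
diced onion: 3 tbsp × 19/8 ÷ 16 tbsp/cup × 160 g/cup ≈ 71 g
shredded cheddar: 200 g × 19/8 ÷ 28.35 g/oz ≈ 17 oz

plain yogurt: 31 tbsp; diced onion: 71 g; shredded cheddar: 17 oz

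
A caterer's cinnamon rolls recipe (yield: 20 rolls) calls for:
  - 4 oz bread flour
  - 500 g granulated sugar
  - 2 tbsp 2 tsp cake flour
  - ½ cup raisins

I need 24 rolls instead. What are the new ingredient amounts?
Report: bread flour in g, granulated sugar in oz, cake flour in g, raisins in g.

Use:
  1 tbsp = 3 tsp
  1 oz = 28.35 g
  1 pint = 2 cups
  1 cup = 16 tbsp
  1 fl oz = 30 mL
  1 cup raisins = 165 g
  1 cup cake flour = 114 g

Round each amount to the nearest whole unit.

Scaling factor: 24/20 = 6/5 = 1.2.
bread flour: 4 oz × 6/5 × 28.35 g/oz ≈ 136 g
granulated sugar: 500 g × 6/5 ÷ 28.35 g/oz ≈ 21 oz
cake flour: (2 tbsp + 2 tsp = 8/3 tbsp) × 6/5 ÷ 16 tbsp/cup × 114 g/cup ≈ 23 g
raisins: 0.5 cup × 6/5 × 165 g/cup = 99 g

bread flour: 136 g; granulated sugar: 21 oz; cake flour: 23 g; raisins: 99 g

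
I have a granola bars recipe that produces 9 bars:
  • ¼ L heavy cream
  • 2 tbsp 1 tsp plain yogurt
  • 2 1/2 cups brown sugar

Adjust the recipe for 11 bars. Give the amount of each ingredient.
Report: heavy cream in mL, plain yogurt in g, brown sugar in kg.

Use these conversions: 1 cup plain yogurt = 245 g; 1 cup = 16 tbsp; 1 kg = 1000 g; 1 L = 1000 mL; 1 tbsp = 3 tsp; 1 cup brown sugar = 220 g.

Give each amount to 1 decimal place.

Scaling factor: 11/9.
heavy cream: 0.25 L × 11/9 × 1000 mL/L ≈ 305.6 mL
plain yogurt: (2 tbsp + 1 tsp = 7/3 tbsp) × 11/9 ÷ 16 tbsp/cup × 245 g/cup ≈ 43.7 g
brown sugar: 2.5 cup × 11/9 × 220 g/cup ÷ 1000 g/kg ≈ 0.7 kg

heavy cream: 305.6 mL; plain yogurt: 43.7 g; brown sugar: 0.7 kg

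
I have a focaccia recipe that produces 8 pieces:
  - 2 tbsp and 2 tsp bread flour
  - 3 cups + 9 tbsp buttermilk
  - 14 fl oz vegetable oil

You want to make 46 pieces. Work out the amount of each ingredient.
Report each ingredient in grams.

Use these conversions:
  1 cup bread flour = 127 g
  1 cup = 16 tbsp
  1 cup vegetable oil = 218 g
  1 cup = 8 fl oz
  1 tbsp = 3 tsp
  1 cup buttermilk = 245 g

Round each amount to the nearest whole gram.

bread flour: 122 g; buttermilk: 5019 g; vegetable oil: 2194 g

Scaling factor: 46/8 = 23/4 = 5.75.
bread flour: (2 tbsp + 2 tsp = 8/3 tbsp) × 23/4 ÷ 16 tbsp/cup × 127 g/cup ≈ 122 g
buttermilk: (3 cup + 9 tbsp = 3.5625 cup) × 23/4 × 245 g/cup ≈ 5019 g
vegetable oil: 14 fl oz × 23/4 ÷ 8 fl oz/cup × 218 g/cup ≈ 2194 g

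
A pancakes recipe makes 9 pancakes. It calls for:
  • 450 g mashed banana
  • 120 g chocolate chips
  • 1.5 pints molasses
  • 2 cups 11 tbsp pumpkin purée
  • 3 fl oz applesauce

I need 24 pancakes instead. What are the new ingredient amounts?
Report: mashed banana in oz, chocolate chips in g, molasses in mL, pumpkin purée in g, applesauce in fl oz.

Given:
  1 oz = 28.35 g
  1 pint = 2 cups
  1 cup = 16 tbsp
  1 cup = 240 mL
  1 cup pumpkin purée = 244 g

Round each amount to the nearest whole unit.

mashed banana: 42 oz; chocolate chips: 320 g; molasses: 1920 mL; pumpkin purée: 1749 g; applesauce: 8 fl oz

Scaling factor: 24/9 = 8/3.
mashed banana: 450 g × 8/3 ÷ 28.35 g/oz ≈ 42 oz
chocolate chips: 120 g × 8/3 = 320 g
molasses: 1.5 pint × 8/3 × 2 cup/pint × 240 mL/cup = 1920 mL
pumpkin purée: (2 cup + 11 tbsp = 2.6875 cup) × 8/3 × 244 g/cup ≈ 1749 g
applesauce: 3 fl oz × 8/3 = 8 fl oz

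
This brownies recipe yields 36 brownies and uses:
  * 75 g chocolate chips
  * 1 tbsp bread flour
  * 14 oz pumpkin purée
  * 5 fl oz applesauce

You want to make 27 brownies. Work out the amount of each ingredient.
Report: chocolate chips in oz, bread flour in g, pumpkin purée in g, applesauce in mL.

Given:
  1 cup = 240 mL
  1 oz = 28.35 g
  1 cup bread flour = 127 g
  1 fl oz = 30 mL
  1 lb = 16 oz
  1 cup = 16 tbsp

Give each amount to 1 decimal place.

chocolate chips: 2.0 oz; bread flour: 6.0 g; pumpkin purée: 297.7 g; applesauce: 112.5 mL

Scaling factor: 27/36 = 3/4 = 0.75.
chocolate chips: 75 g × 3/4 ÷ 28.35 g/oz ≈ 2.0 oz
bread flour: 1 tbsp × 3/4 ÷ 16 tbsp/cup × 127 g/cup ≈ 6.0 g
pumpkin purée: 14 oz × 3/4 × 28.35 g/oz ≈ 297.7 g
applesauce: 5 fl oz × 3/4 × 30 mL/fl oz = 112.5 mL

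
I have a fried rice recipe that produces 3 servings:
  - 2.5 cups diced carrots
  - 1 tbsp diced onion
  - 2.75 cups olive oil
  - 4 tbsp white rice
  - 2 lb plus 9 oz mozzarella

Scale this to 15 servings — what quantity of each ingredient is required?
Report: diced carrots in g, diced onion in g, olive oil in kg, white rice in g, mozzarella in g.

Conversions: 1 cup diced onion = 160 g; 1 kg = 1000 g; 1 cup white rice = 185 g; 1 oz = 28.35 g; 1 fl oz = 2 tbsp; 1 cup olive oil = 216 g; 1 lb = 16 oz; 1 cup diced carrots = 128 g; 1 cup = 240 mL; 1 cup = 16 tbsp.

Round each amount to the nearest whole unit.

diced carrots: 1600 g; diced onion: 50 g; olive oil: 3 kg; white rice: 231 g; mozzarella: 5812 g

Scaling factor: 15/3 = 5.
diced carrots: 2.5 cup × 5 × 128 g/cup = 1600 g
diced onion: 1 tbsp × 5 ÷ 16 tbsp/cup × 160 g/cup = 50 g
olive oil: 2.75 cup × 5 × 216 g/cup ÷ 1000 g/kg ≈ 3 kg
white rice: 4 tbsp × 5 ÷ 16 tbsp/cup × 185 g/cup ≈ 231 g
mozzarella: (2 lb + 9 oz = 2.5625 lb) × 5 × 16 oz/lb × 28.35 g/oz ≈ 5812 g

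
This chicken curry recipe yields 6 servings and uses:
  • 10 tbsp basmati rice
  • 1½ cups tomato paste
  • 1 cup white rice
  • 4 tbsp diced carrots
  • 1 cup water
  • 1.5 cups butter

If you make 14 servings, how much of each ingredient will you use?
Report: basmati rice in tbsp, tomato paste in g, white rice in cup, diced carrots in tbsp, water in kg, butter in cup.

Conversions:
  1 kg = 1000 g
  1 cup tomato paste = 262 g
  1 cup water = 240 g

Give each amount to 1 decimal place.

Scaling factor: 14/6 = 7/3.
basmati rice: 10 tbsp × 7/3 ≈ 23.3 tbsp
tomato paste: 1.5 cup × 7/3 × 262 g/cup = 917.0 g
white rice: 1 cup × 7/3 ≈ 2.3 cup
diced carrots: 4 tbsp × 7/3 ≈ 9.3 tbsp
water: 1 cup × 7/3 × 240 g/cup ÷ 1000 g/kg ≈ 0.6 kg
butter: 1.5 cup × 7/3 = 3.5 cup

basmati rice: 23.3 tbsp; tomato paste: 917.0 g; white rice: 2.3 cup; diced carrots: 9.3 tbsp; water: 0.6 kg; butter: 3.5 cup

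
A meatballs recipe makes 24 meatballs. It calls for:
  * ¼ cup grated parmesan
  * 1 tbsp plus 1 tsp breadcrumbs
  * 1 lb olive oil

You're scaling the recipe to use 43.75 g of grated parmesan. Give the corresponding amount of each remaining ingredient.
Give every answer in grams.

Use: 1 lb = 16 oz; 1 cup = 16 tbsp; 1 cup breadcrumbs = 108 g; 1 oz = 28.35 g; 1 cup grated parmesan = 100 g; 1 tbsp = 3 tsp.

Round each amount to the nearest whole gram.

The original recipe has 25 g of grated parmesan, so the scaling factor is 43.75 ÷ 25 = 7/4 = 1.75.
breadcrumbs: (1 tbsp + 1 tsp = 4/3 tbsp) × 7/4 ÷ 16 tbsp/cup × 108 g/cup ≈ 16 g
olive oil: 1 lb × 7/4 × 16 oz/lb × 28.35 g/oz ≈ 794 g

breadcrumbs: 16 g; olive oil: 794 g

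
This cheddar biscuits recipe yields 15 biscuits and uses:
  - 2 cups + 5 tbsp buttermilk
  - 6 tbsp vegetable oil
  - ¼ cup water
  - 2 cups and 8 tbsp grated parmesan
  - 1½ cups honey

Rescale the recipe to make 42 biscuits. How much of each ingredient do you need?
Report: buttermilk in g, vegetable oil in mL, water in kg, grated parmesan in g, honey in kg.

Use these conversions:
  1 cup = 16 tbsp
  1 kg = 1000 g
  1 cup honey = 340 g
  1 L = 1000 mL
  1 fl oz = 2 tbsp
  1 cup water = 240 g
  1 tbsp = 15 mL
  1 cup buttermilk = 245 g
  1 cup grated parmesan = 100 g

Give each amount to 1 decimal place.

Scaling factor: 42/15 = 14/5 = 2.8.
buttermilk: (2 cup + 5 tbsp = 2.3125 cup) × 14/5 × 245 g/cup ≈ 1586.4 g
vegetable oil: 6 tbsp × 14/5 × 15 mL/tbsp = 252.0 mL
water: 0.25 cup × 14/5 × 240 g/cup ÷ 1000 g/kg ≈ 0.2 kg
grated parmesan: (2 cup + 8 tbsp = 2.5 cup) × 14/5 × 100 g/cup = 700.0 g
honey: 1.5 cup × 14/5 × 340 g/cup ÷ 1000 g/kg ≈ 1.4 kg

buttermilk: 1586.4 g; vegetable oil: 252.0 mL; water: 0.2 kg; grated parmesan: 700.0 g; honey: 1.4 kg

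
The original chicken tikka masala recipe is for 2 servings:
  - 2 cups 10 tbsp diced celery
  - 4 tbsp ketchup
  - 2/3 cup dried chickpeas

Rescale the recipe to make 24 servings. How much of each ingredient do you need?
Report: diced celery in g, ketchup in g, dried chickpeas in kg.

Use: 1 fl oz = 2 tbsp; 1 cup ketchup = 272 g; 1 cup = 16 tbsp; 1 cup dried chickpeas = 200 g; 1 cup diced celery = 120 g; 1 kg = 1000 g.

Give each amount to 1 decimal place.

Scaling factor: 24/2 = 12.
diced celery: (2 cup + 10 tbsp = 2.625 cup) × 12 × 120 g/cup = 3780.0 g
ketchup: 4 tbsp × 12 ÷ 16 tbsp/cup × 272 g/cup = 816.0 g
dried chickpeas: 2/3 cup × 12 × 200 g/cup ÷ 1000 g/kg = 1.6 kg

diced celery: 3780.0 g; ketchup: 816.0 g; dried chickpeas: 1.6 kg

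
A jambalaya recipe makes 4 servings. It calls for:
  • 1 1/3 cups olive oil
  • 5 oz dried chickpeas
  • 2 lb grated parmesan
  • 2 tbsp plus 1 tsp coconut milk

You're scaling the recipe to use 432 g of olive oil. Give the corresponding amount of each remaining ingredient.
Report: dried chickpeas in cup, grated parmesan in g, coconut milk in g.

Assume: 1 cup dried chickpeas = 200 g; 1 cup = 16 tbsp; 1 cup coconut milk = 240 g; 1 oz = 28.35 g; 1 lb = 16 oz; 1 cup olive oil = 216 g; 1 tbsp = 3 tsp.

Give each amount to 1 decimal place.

The original recipe has 288 g of olive oil, so the scaling factor is 432 ÷ 288 = 3/2 = 1.5.
dried chickpeas: 5 oz × 3/2 × 28.35 g/oz ÷ 200 g/cup ≈ 1.1 cup
grated parmesan: 2 lb × 3/2 × 16 oz/lb × 28.35 g/oz = 1360.8 g
coconut milk: (2 tbsp + 1 tsp = 7/3 tbsp) × 3/2 ÷ 16 tbsp/cup × 240 g/cup = 52.5 g

dried chickpeas: 1.1 cup; grated parmesan: 1360.8 g; coconut milk: 52.5 g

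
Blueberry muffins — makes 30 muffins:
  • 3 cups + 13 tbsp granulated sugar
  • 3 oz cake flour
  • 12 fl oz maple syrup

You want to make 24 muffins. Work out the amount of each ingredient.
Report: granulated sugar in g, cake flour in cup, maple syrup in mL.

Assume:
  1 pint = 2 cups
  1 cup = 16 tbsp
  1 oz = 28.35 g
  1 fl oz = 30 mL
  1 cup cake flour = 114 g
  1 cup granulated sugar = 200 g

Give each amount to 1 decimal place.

Scaling factor: 24/30 = 4/5 = 0.8.
granulated sugar: (3 cup + 13 tbsp = 3.8125 cup) × 4/5 × 200 g/cup = 610.0 g
cake flour: 3 oz × 4/5 × 28.35 g/oz ÷ 114 g/cup ≈ 0.6 cup
maple syrup: 12 fl oz × 4/5 × 30 mL/fl oz = 288.0 mL

granulated sugar: 610.0 g; cake flour: 0.6 cup; maple syrup: 288.0 mL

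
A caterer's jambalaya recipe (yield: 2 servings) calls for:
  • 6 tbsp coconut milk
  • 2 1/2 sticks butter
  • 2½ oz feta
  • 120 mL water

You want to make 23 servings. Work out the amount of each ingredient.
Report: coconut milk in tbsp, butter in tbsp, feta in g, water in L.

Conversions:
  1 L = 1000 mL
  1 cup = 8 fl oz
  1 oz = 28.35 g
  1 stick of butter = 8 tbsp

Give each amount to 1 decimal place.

coconut milk: 69.0 tbsp; butter: 230.0 tbsp; feta: 815.1 g; water: 1.4 L

Scaling factor: 23/2 = 11.5.
coconut milk: 6 tbsp × 23/2 = 69.0 tbsp
butter: 2.5 stick × 23/2 × 8 tbsp/stick = 230.0 tbsp
feta: 2.5 oz × 23/2 × 28.35 g/oz ≈ 815.1 g
water: 120 mL × 23/2 ÷ 1000 mL/L ≈ 1.4 L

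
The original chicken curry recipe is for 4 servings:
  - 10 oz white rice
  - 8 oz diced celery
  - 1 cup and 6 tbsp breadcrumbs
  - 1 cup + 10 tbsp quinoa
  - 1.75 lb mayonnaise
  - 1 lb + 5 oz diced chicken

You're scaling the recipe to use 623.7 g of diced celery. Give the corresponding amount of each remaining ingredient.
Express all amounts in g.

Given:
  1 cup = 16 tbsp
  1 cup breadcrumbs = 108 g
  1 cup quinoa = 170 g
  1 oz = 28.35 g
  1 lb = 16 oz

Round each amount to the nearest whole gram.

The original recipe has 226.8 g of diced celery, so the scaling factor is 623.7 ÷ 226.8 = 11/4 = 2.75.
white rice: 10 oz × 11/4 × 28.35 g/oz ≈ 780 g
breadcrumbs: (1 cup + 6 tbsp = 1.375 cup) × 11/4 × 108 g/cup ≈ 408 g
quinoa: (1 cup + 10 tbsp = 1.625 cup) × 11/4 × 170 g/cup ≈ 760 g
mayonnaise: 1.75 lb × 11/4 × 16 oz/lb × 28.35 g/oz ≈ 2183 g
diced chicken: (1 lb + 5 oz = 1.3125 lb) × 11/4 × 16 oz/lb × 28.35 g/oz ≈ 1637 g

white rice: 780 g; breadcrumbs: 408 g; quinoa: 760 g; mayonnaise: 2183 g; diced chicken: 1637 g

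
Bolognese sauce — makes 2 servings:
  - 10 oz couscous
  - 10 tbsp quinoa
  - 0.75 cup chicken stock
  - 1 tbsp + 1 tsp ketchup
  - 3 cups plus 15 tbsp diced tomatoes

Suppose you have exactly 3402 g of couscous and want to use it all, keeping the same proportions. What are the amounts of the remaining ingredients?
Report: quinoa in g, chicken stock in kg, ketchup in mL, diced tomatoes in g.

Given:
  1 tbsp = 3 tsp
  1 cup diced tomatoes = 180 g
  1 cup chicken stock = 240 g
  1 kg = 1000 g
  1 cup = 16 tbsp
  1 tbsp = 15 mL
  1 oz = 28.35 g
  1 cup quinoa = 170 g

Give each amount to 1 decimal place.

The original recipe has 283.5 g of couscous, so the scaling factor is 3402 ÷ 283.5 = 12.
quinoa: 10 tbsp × 12 ÷ 16 tbsp/cup × 170 g/cup = 1275.0 g
chicken stock: 0.75 cup × 12 × 240 g/cup ÷ 1000 g/kg ≈ 2.2 kg
ketchup: (1 tbsp + 1 tsp = 4/3 tbsp) × 12 × 15 mL/tbsp = 240.0 mL
diced tomatoes: (3 cup + 15 tbsp = 3.9375 cup) × 12 × 180 g/cup = 8505.0 g

quinoa: 1275.0 g; chicken stock: 2.2 kg; ketchup: 240.0 mL; diced tomatoes: 8505.0 g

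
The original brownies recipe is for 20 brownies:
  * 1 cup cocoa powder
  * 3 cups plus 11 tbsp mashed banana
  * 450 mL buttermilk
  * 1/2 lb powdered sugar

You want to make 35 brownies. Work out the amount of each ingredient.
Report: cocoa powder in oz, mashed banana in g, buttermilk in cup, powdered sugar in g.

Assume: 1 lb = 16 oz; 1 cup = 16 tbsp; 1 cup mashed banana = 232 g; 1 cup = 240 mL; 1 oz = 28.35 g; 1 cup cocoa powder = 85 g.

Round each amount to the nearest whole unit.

Scaling factor: 35/20 = 7/4 = 1.75.
cocoa powder: 1 cup × 7/4 × 85 g/cup ÷ 28.35 g/oz ≈ 5 oz
mashed banana: (3 cup + 11 tbsp = 3.6875 cup) × 7/4 × 232 g/cup ≈ 1497 g
buttermilk: 450 mL × 7/4 ÷ 240 mL/cup ≈ 3 cup
powdered sugar: 0.5 lb × 7/4 × 16 oz/lb × 28.35 g/oz ≈ 397 g

cocoa powder: 5 oz; mashed banana: 1497 g; buttermilk: 3 cup; powdered sugar: 397 g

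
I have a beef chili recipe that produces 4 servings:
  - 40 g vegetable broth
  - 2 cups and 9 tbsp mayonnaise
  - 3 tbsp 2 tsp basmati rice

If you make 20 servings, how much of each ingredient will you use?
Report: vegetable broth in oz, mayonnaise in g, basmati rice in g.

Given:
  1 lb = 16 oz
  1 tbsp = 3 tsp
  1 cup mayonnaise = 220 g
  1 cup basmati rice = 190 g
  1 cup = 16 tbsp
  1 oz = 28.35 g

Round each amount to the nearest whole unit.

vegetable broth: 7 oz; mayonnaise: 2819 g; basmati rice: 218 g

Scaling factor: 20/4 = 5.
vegetable broth: 40 g × 5 ÷ 28.35 g/oz ≈ 7 oz
mayonnaise: (2 cup + 9 tbsp = 2.5625 cup) × 5 × 220 g/cup ≈ 2819 g
basmati rice: (3 tbsp + 2 tsp = 11/3 tbsp) × 5 ÷ 16 tbsp/cup × 190 g/cup ≈ 218 g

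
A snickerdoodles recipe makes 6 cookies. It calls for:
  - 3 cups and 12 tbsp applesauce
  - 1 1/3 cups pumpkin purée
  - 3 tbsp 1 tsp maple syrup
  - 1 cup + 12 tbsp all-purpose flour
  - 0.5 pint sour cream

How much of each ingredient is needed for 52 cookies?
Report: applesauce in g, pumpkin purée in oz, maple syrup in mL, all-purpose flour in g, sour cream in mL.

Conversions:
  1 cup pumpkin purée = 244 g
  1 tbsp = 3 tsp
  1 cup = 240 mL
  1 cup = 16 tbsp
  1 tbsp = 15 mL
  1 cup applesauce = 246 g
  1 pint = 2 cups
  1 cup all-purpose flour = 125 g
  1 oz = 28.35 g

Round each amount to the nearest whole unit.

applesauce: 7995 g; pumpkin purée: 99 oz; maple syrup: 433 mL; all-purpose flour: 1896 g; sour cream: 2080 mL

Scaling factor: 52/6 = 26/3.
applesauce: (3 cup + 12 tbsp = 3.75 cup) × 26/3 × 246 g/cup = 7995 g
pumpkin purée: 4/3 cup × 26/3 × 244 g/cup ÷ 28.35 g/oz ≈ 99 oz
maple syrup: (3 tbsp + 1 tsp = 10/3 tbsp) × 26/3 × 15 mL/tbsp ≈ 433 mL
all-purpose flour: (1 cup + 12 tbsp = 1.75 cup) × 26/3 × 125 g/cup ≈ 1896 g
sour cream: 0.5 pint × 26/3 × 2 cup/pint × 240 mL/cup = 2080 mL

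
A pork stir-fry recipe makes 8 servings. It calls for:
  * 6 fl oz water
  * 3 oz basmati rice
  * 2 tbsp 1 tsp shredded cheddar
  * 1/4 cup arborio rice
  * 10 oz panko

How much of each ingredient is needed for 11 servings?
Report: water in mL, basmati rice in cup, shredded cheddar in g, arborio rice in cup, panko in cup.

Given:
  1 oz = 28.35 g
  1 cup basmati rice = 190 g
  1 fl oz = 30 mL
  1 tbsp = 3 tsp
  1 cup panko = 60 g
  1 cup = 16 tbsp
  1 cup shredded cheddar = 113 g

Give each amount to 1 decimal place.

water: 247.5 mL; basmati rice: 0.6 cup; shredded cheddar: 22.7 g; arborio rice: 0.3 cup; panko: 6.5 cup

Scaling factor: 11/8 = 1.375.
water: 6 fl oz × 11/8 × 30 mL/fl oz = 247.5 mL
basmati rice: 3 oz × 11/8 × 28.35 g/oz ÷ 190 g/cup ≈ 0.6 cup
shredded cheddar: (2 tbsp + 1 tsp = 7/3 tbsp) × 11/8 ÷ 16 tbsp/cup × 113 g/cup ≈ 22.7 g
arborio rice: 0.25 cup × 11/8 ≈ 0.3 cup
panko: 10 oz × 11/8 × 28.35 g/oz ÷ 60 g/cup ≈ 6.5 cup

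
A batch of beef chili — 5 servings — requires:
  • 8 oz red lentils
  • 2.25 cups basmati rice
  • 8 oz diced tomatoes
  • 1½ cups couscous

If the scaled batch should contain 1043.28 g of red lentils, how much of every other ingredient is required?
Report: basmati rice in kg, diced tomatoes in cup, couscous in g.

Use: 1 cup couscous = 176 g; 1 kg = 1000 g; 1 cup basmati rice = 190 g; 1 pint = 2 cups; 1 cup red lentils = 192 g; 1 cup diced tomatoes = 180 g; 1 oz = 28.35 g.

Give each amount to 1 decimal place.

The original recipe has 226.8 g of red lentils, so the scaling factor is 1043.28 ÷ 226.8 = 23/5 = 4.6.
basmati rice: 2.25 cup × 23/5 × 190 g/cup ÷ 1000 g/kg ≈ 2.0 kg
diced tomatoes: 8 oz × 23/5 × 28.35 g/oz ÷ 180 g/cup ≈ 5.8 cup
couscous: 1.5 cup × 23/5 × 176 g/cup = 1214.4 g

basmati rice: 2.0 kg; diced tomatoes: 5.8 cup; couscous: 1214.4 g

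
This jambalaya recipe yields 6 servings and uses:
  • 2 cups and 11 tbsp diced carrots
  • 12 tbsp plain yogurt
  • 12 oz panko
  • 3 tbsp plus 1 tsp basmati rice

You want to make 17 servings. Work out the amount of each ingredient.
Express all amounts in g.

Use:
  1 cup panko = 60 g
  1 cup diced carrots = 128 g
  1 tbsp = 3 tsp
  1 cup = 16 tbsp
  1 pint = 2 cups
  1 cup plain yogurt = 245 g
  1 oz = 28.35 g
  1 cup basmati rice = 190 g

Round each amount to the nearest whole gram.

Scaling factor: 17/6.
diced carrots: (2 cup + 11 tbsp = 2.6875 cup) × 17/6 × 128 g/cup ≈ 975 g
plain yogurt: 12 tbsp × 17/6 ÷ 16 tbsp/cup × 245 g/cup ≈ 521 g
panko: 12 oz × 17/6 × 28.35 g/oz ≈ 964 g
basmati rice: (3 tbsp + 1 tsp = 10/3 tbsp) × 17/6 ÷ 16 tbsp/cup × 190 g/cup ≈ 112 g

diced carrots: 975 g; plain yogurt: 521 g; panko: 964 g; basmati rice: 112 g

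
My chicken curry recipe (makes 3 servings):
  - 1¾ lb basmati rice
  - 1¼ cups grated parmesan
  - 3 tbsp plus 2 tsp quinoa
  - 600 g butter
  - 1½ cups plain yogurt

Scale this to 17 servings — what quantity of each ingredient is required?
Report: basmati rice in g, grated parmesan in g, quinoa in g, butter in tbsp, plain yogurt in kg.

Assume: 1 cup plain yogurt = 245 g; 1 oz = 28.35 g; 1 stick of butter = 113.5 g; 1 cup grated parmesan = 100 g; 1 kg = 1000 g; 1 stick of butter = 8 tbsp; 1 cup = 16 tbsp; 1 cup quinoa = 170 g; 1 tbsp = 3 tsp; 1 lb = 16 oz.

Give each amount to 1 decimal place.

Scaling factor: 17/3.
basmati rice: 1.75 lb × 17/3 × 16 oz/lb × 28.35 g/oz = 4498.2 g
grated parmesan: 1.25 cup × 17/3 × 100 g/cup ≈ 708.3 g
quinoa: (3 tbsp + 2 tsp = 11/3 tbsp) × 17/3 ÷ 16 tbsp/cup × 170 g/cup ≈ 220.8 g
butter: 600 g × 17/3 ÷ 113.5 g/stick × 8 tbsp/stick ≈ 239.6 tbsp
plain yogurt: 1.5 cup × 17/3 × 245 g/cup ÷ 1000 g/kg ≈ 2.1 kg

basmati rice: 4498.2 g; grated parmesan: 708.3 g; quinoa: 220.8 g; butter: 239.6 tbsp; plain yogurt: 2.1 kg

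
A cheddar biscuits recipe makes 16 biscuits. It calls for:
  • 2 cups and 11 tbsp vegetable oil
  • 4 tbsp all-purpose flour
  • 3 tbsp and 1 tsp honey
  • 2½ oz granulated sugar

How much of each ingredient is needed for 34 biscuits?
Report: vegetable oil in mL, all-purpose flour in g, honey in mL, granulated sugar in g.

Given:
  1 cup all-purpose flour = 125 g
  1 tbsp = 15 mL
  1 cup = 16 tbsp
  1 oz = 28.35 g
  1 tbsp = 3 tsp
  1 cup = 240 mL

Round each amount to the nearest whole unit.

vegetable oil: 1371 mL; all-purpose flour: 66 g; honey: 106 mL; granulated sugar: 151 g

Scaling factor: 34/16 = 17/8 = 2.125.
vegetable oil: (2 cup + 11 tbsp = 2.6875 cup) × 17/8 × 240 mL/cup ≈ 1371 mL
all-purpose flour: 4 tbsp × 17/8 ÷ 16 tbsp/cup × 125 g/cup ≈ 66 g
honey: (3 tbsp + 1 tsp = 10/3 tbsp) × 17/8 × 15 mL/tbsp ≈ 106 mL
granulated sugar: 2.5 oz × 17/8 × 28.35 g/oz ≈ 151 g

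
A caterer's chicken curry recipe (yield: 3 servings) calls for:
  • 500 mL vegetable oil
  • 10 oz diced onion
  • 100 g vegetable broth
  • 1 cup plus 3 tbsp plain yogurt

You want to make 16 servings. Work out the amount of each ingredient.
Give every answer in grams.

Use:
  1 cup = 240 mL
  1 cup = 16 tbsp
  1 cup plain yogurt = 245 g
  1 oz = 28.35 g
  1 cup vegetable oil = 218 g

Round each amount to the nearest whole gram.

Scaling factor: 16/3.
vegetable oil: 500 mL × 16/3 ÷ 240 mL/cup × 218 g/cup ≈ 2422 g
diced onion: 10 oz × 16/3 × 28.35 g/oz = 1512 g
vegetable broth: 100 g × 16/3 ≈ 533 g
plain yogurt: (1 cup + 3 tbsp = 1.1875 cup) × 16/3 × 245 g/cup ≈ 1552 g

vegetable oil: 2422 g; diced onion: 1512 g; vegetable broth: 533 g; plain yogurt: 1552 g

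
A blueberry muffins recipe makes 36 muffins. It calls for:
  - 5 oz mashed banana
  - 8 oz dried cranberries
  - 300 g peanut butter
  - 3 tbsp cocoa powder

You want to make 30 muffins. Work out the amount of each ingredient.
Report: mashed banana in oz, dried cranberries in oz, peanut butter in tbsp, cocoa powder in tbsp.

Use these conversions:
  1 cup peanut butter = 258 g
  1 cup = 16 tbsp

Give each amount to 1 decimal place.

mashed banana: 4.2 oz; dried cranberries: 6.7 oz; peanut butter: 15.5 tbsp; cocoa powder: 2.5 tbsp

Scaling factor: 30/36 = 5/6.
mashed banana: 5 oz × 5/6 ≈ 4.2 oz
dried cranberries: 8 oz × 5/6 ≈ 6.7 oz
peanut butter: 300 g × 5/6 ÷ 258 g/cup × 16 tbsp/cup ≈ 15.5 tbsp
cocoa powder: 3 tbsp × 5/6 = 2.5 tbsp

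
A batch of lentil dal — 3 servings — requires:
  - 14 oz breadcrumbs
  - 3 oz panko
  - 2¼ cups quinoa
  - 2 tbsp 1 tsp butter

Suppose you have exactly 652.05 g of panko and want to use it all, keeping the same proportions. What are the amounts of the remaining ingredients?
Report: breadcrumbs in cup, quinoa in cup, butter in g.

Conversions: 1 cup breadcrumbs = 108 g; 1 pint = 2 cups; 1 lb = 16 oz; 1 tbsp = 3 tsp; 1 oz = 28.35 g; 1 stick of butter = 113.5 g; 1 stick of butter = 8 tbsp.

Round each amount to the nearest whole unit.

breadcrumbs: 28 cup; quinoa: 17 cup; butter: 254 g

The original recipe has 85.05 g of panko, so the scaling factor is 652.05 ÷ 85.05 = 23/3.
breadcrumbs: 14 oz × 23/3 × 28.35 g/oz ÷ 108 g/cup ≈ 28 cup
quinoa: 2.25 cup × 23/3 ≈ 17 cup
butter: (2 tbsp + 1 tsp = 7/3 tbsp) × 23/3 ÷ 8 tbsp/stick × 113.5 g/stick ≈ 254 g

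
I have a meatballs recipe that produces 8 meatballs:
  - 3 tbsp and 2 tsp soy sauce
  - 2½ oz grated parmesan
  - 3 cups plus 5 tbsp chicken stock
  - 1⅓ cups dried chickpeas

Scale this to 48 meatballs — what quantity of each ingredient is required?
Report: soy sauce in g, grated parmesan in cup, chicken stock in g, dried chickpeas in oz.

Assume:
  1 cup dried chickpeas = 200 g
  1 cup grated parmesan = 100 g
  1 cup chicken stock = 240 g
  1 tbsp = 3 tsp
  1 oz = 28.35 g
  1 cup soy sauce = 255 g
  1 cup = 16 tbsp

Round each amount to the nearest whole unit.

soy sauce: 351 g; grated parmesan: 4 cup; chicken stock: 4770 g; dried chickpeas: 56 oz

Scaling factor: 48/8 = 6.
soy sauce: (3 tbsp + 2 tsp = 11/3 tbsp) × 6 ÷ 16 tbsp/cup × 255 g/cup ≈ 351 g
grated parmesan: 2.5 oz × 6 × 28.35 g/oz ÷ 100 g/cup ≈ 4 cup
chicken stock: (3 cup + 5 tbsp = 3.3125 cup) × 6 × 240 g/cup = 4770 g
dried chickpeas: 4/3 cup × 6 × 200 g/cup ÷ 28.35 g/oz ≈ 56 oz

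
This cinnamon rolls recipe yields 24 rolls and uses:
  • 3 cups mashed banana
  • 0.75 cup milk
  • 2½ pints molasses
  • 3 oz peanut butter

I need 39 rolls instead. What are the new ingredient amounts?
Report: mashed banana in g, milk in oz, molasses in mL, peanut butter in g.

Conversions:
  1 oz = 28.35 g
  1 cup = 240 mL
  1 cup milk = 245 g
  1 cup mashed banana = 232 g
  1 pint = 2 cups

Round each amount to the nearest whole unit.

mashed banana: 1131 g; milk: 11 oz; molasses: 1950 mL; peanut butter: 138 g

Scaling factor: 39/24 = 13/8 = 1.625.
mashed banana: 3 cup × 13/8 × 232 g/cup = 1131 g
milk: 0.75 cup × 13/8 × 245 g/cup ÷ 28.35 g/oz ≈ 11 oz
molasses: 2.5 pint × 13/8 × 2 cup/pint × 240 mL/cup = 1950 mL
peanut butter: 3 oz × 13/8 × 28.35 g/oz ≈ 138 g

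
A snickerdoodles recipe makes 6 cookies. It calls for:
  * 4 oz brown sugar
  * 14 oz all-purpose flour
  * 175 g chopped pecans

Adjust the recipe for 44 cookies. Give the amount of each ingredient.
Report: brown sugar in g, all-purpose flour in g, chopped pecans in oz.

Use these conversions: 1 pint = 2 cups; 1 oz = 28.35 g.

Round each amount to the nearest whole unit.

Scaling factor: 44/6 = 22/3.
brown sugar: 4 oz × 22/3 × 28.35 g/oz ≈ 832 g
all-purpose flour: 14 oz × 22/3 × 28.35 g/oz ≈ 2911 g
chopped pecans: 175 g × 22/3 ÷ 28.35 g/oz ≈ 45 oz

brown sugar: 832 g; all-purpose flour: 2911 g; chopped pecans: 45 oz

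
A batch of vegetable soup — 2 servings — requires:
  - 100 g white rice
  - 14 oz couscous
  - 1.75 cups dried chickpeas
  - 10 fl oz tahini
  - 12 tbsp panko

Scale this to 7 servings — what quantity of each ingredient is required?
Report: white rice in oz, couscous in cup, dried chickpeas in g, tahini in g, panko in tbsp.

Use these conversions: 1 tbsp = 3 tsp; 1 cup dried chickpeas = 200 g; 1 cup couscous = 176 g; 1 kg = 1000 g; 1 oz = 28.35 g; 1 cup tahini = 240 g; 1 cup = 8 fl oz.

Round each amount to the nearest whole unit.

Scaling factor: 7/2 = 3.5.
white rice: 100 g × 7/2 ÷ 28.35 g/oz ≈ 12 oz
couscous: 14 oz × 7/2 × 28.35 g/oz ÷ 176 g/cup ≈ 8 cup
dried chickpeas: 1.75 cup × 7/2 × 200 g/cup = 1225 g
tahini: 10 fl oz × 7/2 ÷ 8 fl oz/cup × 240 g/cup = 1050 g
panko: 12 tbsp × 7/2 = 42 tbsp

white rice: 12 oz; couscous: 8 cup; dried chickpeas: 1225 g; tahini: 1050 g; panko: 42 tbsp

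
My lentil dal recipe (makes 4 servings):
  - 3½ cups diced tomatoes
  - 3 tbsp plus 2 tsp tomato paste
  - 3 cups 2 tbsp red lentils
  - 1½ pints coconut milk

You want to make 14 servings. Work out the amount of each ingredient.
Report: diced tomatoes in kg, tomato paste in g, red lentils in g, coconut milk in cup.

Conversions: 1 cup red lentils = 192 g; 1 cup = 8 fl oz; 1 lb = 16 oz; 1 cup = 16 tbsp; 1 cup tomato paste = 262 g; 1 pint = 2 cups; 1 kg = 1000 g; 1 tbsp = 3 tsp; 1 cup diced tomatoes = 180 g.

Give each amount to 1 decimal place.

Scaling factor: 14/4 = 7/2 = 3.5.
diced tomatoes: 3.5 cup × 7/2 × 180 g/cup ÷ 1000 g/kg ≈ 2.2 kg
tomato paste: (3 tbsp + 2 tsp = 11/3 tbsp) × 7/2 ÷ 16 tbsp/cup × 262 g/cup ≈ 210.1 g
red lentils: (3 cup + 2 tbsp = 3.125 cup) × 7/2 × 192 g/cup = 2100.0 g
coconut milk: 1.5 pint × 7/2 × 2 cup/pint = 10.5 cup

diced tomatoes: 2.2 kg; tomato paste: 210.1 g; red lentils: 2100.0 g; coconut milk: 10.5 cup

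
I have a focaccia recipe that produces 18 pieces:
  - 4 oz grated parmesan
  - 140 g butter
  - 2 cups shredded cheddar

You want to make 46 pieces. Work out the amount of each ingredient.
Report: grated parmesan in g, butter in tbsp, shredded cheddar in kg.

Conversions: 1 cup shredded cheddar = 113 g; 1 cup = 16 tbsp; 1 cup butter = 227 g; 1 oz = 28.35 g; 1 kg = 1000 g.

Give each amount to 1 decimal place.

Scaling factor: 46/18 = 23/9.
grated parmesan: 4 oz × 23/9 × 28.35 g/oz = 289.8 g
butter: 140 g × 23/9 ÷ 227 g/cup × 16 tbsp/cup ≈ 25.2 tbsp
shredded cheddar: 2 cup × 23/9 × 113 g/cup ÷ 1000 g/kg ≈ 0.6 kg

grated parmesan: 289.8 g; butter: 25.2 tbsp; shredded cheddar: 0.6 kg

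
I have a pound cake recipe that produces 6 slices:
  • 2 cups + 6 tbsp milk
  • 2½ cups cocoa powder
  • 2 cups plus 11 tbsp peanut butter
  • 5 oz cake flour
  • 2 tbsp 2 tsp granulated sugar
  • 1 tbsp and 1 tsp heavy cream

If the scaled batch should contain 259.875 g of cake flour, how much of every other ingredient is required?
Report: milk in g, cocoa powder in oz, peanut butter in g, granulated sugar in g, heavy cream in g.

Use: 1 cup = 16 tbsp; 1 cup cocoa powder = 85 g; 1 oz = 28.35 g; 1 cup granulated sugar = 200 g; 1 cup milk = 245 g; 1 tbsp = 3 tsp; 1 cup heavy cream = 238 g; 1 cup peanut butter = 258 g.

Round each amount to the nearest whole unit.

The original recipe has 141.75 g of cake flour, so the scaling factor is 259.875 ÷ 141.75 = 11/6.
milk: (2 cup + 6 tbsp = 2.375 cup) × 11/6 × 245 g/cup ≈ 1067 g
cocoa powder: 2.5 cup × 11/6 × 85 g/cup ÷ 28.35 g/oz ≈ 14 oz
peanut butter: (2 cup + 11 tbsp = 2.6875 cup) × 11/6 × 258 g/cup ≈ 1271 g
granulated sugar: (2 tbsp + 2 tsp = 8/3 tbsp) × 11/6 ÷ 16 tbsp/cup × 200 g/cup ≈ 61 g
heavy cream: (1 tbsp + 1 tsp = 4/3 tbsp) × 11/6 ÷ 16 tbsp/cup × 238 g/cup ≈ 36 g

milk: 1067 g; cocoa powder: 14 oz; peanut butter: 1271 g; granulated sugar: 61 g; heavy cream: 36 g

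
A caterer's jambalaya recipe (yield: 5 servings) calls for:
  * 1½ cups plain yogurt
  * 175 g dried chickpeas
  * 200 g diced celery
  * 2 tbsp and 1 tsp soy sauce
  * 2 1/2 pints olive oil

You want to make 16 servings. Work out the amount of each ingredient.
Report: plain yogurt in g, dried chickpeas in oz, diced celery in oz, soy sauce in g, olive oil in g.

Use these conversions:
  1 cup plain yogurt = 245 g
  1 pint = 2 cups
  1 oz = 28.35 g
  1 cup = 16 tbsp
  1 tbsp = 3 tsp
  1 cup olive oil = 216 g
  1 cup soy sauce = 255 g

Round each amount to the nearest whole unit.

plain yogurt: 1176 g; dried chickpeas: 20 oz; diced celery: 23 oz; soy sauce: 119 g; olive oil: 3456 g

Scaling factor: 16/5 = 3.2.
plain yogurt: 1.5 cup × 16/5 × 245 g/cup = 1176 g
dried chickpeas: 175 g × 16/5 ÷ 28.35 g/oz ≈ 20 oz
diced celery: 200 g × 16/5 ÷ 28.35 g/oz ≈ 23 oz
soy sauce: (2 tbsp + 1 tsp = 7/3 tbsp) × 16/5 ÷ 16 tbsp/cup × 255 g/cup = 119 g
olive oil: 2.5 pint × 16/5 × 2 cup/pint × 216 g/cup = 3456 g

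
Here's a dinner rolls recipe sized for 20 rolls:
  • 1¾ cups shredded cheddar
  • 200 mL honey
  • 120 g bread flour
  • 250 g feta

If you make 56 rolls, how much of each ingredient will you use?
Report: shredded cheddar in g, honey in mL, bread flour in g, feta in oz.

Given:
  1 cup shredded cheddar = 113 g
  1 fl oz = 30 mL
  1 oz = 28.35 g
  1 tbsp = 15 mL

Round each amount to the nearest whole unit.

Scaling factor: 56/20 = 14/5 = 2.8.
shredded cheddar: 1.75 cup × 14/5 × 113 g/cup ≈ 554 g
honey: 200 mL × 14/5 = 560 mL
bread flour: 120 g × 14/5 = 336 g
feta: 250 g × 14/5 ÷ 28.35 g/oz ≈ 25 oz

shredded cheddar: 554 g; honey: 560 mL; bread flour: 336 g; feta: 25 oz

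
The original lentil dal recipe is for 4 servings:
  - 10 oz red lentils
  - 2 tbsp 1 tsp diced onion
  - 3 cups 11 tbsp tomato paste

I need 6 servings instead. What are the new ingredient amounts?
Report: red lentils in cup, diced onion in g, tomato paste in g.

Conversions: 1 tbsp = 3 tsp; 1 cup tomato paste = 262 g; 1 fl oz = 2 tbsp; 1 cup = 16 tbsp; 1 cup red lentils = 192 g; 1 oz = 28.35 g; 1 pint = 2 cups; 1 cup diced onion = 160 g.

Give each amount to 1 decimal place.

Scaling factor: 6/4 = 3/2 = 1.5.
red lentils: 10 oz × 3/2 × 28.35 g/oz ÷ 192 g/cup ≈ 2.2 cup
diced onion: (2 tbsp + 1 tsp = 7/3 tbsp) × 3/2 ÷ 16 tbsp/cup × 160 g/cup = 35.0 g
tomato paste: (3 cup + 11 tbsp = 3.6875 cup) × 3/2 × 262 g/cup ≈ 1449.2 g

red lentils: 2.2 cup; diced onion: 35.0 g; tomato paste: 1449.2 g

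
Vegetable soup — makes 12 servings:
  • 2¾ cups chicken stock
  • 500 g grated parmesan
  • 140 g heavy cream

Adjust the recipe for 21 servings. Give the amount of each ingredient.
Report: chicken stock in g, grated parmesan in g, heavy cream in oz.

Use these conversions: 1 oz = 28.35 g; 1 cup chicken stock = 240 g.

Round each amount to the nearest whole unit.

Scaling factor: 21/12 = 7/4 = 1.75.
chicken stock: 2.75 cup × 7/4 × 240 g/cup = 1155 g
grated parmesan: 500 g × 7/4 = 875 g
heavy cream: 140 g × 7/4 ÷ 28.35 g/oz ≈ 9 oz

chicken stock: 1155 g; grated parmesan: 875 g; heavy cream: 9 oz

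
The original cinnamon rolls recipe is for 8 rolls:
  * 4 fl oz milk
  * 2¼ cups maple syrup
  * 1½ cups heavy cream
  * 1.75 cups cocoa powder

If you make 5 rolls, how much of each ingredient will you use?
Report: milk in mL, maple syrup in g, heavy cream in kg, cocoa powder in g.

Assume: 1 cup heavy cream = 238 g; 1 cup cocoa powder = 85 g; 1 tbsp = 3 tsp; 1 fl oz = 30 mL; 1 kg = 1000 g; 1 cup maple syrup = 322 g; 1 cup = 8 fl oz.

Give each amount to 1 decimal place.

milk: 75.0 mL; maple syrup: 452.8 g; heavy cream: 0.2 kg; cocoa powder: 93.0 g

Scaling factor: 5/8 = 0.625.
milk: 4 fl oz × 5/8 × 30 mL/fl oz = 75.0 mL
maple syrup: 2.25 cup × 5/8 × 322 g/cup ≈ 452.8 g
heavy cream: 1.5 cup × 5/8 × 238 g/cup ÷ 1000 g/kg ≈ 0.2 kg
cocoa powder: 1.75 cup × 5/8 × 85 g/cup ≈ 93.0 g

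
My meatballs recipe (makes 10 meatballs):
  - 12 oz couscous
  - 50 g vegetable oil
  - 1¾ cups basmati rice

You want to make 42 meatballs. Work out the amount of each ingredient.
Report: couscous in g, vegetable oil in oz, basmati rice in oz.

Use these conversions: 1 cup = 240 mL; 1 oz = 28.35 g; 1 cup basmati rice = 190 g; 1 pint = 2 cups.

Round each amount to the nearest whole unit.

Scaling factor: 42/10 = 21/5 = 4.2.
couscous: 12 oz × 21/5 × 28.35 g/oz ≈ 1429 g
vegetable oil: 50 g × 21/5 ÷ 28.35 g/oz ≈ 7 oz
basmati rice: 1.75 cup × 21/5 × 190 g/cup ÷ 28.35 g/oz ≈ 49 oz

couscous: 1429 g; vegetable oil: 7 oz; basmati rice: 49 oz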